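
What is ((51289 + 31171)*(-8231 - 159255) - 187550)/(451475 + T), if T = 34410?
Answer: -2762216622/97177 ≈ -28425.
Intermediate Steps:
((51289 + 31171)*(-8231 - 159255) - 187550)/(451475 + T) = ((51289 + 31171)*(-8231 - 159255) - 187550)/(451475 + 34410) = (82460*(-167486) - 187550)/485885 = (-13810895560 - 187550)*(1/485885) = -13811083110*1/485885 = -2762216622/97177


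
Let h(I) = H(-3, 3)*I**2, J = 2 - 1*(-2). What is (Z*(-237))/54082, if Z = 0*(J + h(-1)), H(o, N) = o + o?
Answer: 0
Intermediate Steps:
H(o, N) = 2*o
J = 4 (J = 2 + 2 = 4)
h(I) = -6*I**2 (h(I) = (2*(-3))*I**2 = -6*I**2)
Z = 0 (Z = 0*(4 - 6*(-1)**2) = 0*(4 - 6*1) = 0*(4 - 6) = 0*(-2) = 0)
(Z*(-237))/54082 = (0*(-237))/54082 = 0*(1/54082) = 0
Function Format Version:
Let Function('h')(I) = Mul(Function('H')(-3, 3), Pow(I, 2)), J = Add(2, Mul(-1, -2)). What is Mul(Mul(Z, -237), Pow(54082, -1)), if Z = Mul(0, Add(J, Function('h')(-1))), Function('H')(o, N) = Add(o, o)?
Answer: 0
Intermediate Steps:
Function('H')(o, N) = Mul(2, o)
J = 4 (J = Add(2, 2) = 4)
Function('h')(I) = Mul(-6, Pow(I, 2)) (Function('h')(I) = Mul(Mul(2, -3), Pow(I, 2)) = Mul(-6, Pow(I, 2)))
Z = 0 (Z = Mul(0, Add(4, Mul(-6, Pow(-1, 2)))) = Mul(0, Add(4, Mul(-6, 1))) = Mul(0, Add(4, -6)) = Mul(0, -2) = 0)
Mul(Mul(Z, -237), Pow(54082, -1)) = Mul(Mul(0, -237), Pow(54082, -1)) = Mul(0, Rational(1, 54082)) = 0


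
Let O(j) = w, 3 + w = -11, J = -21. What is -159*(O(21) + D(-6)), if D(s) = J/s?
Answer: 3339/2 ≈ 1669.5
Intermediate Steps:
w = -14 (w = -3 - 11 = -14)
O(j) = -14
D(s) = -21/s
-159*(O(21) + D(-6)) = -159*(-14 - 21/(-6)) = -159*(-14 - 21*(-⅙)) = -159*(-14 + 7/2) = -159*(-21/2) = 3339/2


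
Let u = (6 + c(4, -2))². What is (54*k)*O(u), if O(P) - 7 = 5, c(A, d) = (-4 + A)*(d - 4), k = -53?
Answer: -34344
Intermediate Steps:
c(A, d) = (-4 + A)*(-4 + d)
u = 36 (u = (6 + (16 - 4*4 - 4*(-2) + 4*(-2)))² = (6 + (16 - 16 + 8 - 8))² = (6 + 0)² = 6² = 36)
O(P) = 12 (O(P) = 7 + 5 = 12)
(54*k)*O(u) = (54*(-53))*12 = -2862*12 = -34344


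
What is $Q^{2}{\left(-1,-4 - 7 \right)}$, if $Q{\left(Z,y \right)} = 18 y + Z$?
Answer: $39601$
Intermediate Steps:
$Q{\left(Z,y \right)} = Z + 18 y$
$Q^{2}{\left(-1,-4 - 7 \right)} = \left(-1 + 18 \left(-4 - 7\right)\right)^{2} = \left(-1 + 18 \left(-11\right)\right)^{2} = \left(-1 - 198\right)^{2} = \left(-199\right)^{2} = 39601$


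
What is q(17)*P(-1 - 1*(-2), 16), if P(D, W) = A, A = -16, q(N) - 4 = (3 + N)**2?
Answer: -6464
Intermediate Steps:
q(N) = 4 + (3 + N)**2
P(D, W) = -16
q(17)*P(-1 - 1*(-2), 16) = (4 + (3 + 17)**2)*(-16) = (4 + 20**2)*(-16) = (4 + 400)*(-16) = 404*(-16) = -6464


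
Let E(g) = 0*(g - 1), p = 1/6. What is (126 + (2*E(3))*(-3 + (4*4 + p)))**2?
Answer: 15876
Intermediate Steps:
p = 1/6 ≈ 0.16667
E(g) = 0 (E(g) = 0*(-1 + g) = 0)
(126 + (2*E(3))*(-3 + (4*4 + p)))**2 = (126 + (2*0)*(-3 + (4*4 + 1/6)))**2 = (126 + 0*(-3 + (16 + 1/6)))**2 = (126 + 0*(-3 + 97/6))**2 = (126 + 0*(79/6))**2 = (126 + 0)**2 = 126**2 = 15876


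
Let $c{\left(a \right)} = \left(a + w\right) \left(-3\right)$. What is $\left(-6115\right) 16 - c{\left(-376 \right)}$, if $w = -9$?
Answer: $-98995$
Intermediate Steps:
$c{\left(a \right)} = 27 - 3 a$ ($c{\left(a \right)} = \left(a - 9\right) \left(-3\right) = \left(-9 + a\right) \left(-3\right) = 27 - 3 a$)
$\left(-6115\right) 16 - c{\left(-376 \right)} = \left(-6115\right) 16 - \left(27 - -1128\right) = -97840 - \left(27 + 1128\right) = -97840 - 1155 = -98995$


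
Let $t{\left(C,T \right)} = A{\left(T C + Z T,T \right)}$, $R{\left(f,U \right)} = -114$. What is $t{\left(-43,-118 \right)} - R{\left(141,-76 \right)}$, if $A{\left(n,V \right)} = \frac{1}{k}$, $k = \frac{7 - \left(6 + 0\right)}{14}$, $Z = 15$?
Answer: $128$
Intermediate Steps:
$k = \frac{1}{14}$ ($k = \left(7 - 6\right) \frac{1}{14} = 1 \cdot \frac{1}{14} = \frac{1}{14} \approx 0.071429$)
$A{\left(n,V \right)} = 14$ ($A{\left(n,V \right)} = \frac{1}{\frac{1}{14}} = 14$)
$t{\left(C,T \right)} = 14$
$t{\left(-43,-118 \right)} - R{\left(141,-76 \right)} = 14 - -114 = 14 + 114 = 128$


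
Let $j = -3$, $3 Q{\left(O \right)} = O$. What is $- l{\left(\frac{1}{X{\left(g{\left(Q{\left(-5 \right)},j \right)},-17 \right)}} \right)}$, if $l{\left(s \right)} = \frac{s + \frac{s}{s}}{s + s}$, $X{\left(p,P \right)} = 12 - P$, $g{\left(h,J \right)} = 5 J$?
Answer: $-15$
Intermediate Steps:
$Q{\left(O \right)} = \frac{O}{3}$
$l{\left(s \right)} = \frac{1 + s}{2 s}$ ($l{\left(s \right)} = \frac{s + 1}{2 s} = \left(1 + s\right) \frac{1}{2 s} = \frac{1 + s}{2 s}$)
$- l{\left(\frac{1}{X{\left(g{\left(Q{\left(-5 \right)},j \right)},-17 \right)}} \right)} = - \frac{1 + \frac{1}{12 - -17}}{2 \frac{1}{12 - -17}} = - \frac{1 + \frac{1}{12 + 17}}{2 \frac{1}{12 + 17}} = - \frac{1 + \frac{1}{29}}{2 \cdot \frac{1}{29}} = - \frac{\frac{1}{\frac{1}{29}} \left(1 + \frac{1}{29}\right)}{2} = - \frac{29 \cdot 30}{2 \cdot 29} = \left(-1\right) 15 = -15$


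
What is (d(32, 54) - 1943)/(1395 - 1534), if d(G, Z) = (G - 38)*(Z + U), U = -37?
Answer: 2045/139 ≈ 14.712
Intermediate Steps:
d(G, Z) = (-38 + G)*(-37 + Z) (d(G, Z) = (G - 38)*(Z - 37) = (-38 + G)*(-37 + Z))
(d(32, 54) - 1943)/(1395 - 1534) = ((1406 - 38*54 - 37*32 + 32*54) - 1943)/(1395 - 1534) = ((1406 - 2052 - 1184 + 1728) - 1943)/(-139) = (-102 - 1943)*(-1/139) = -2045*(-1/139) = 2045/139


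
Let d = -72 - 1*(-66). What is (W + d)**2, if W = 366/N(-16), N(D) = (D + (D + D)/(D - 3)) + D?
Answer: 3010225/9216 ≈ 326.63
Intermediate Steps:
d = -6 (d = -72 + 66 = -6)
N(D) = 2*D + 2*D/(-3 + D) (N(D) = (D + (2*D)/(-3 + D)) + D = (D + 2*D/(-3 + D)) + D = 2*D + 2*D/(-3 + D))
W = -1159/96 (W = 366/((2*(-16)*(-2 - 16)/(-3 - 16))) = 366/((2*(-16)*(-18)/(-19))) = 366/((2*(-16)*(-1/19)*(-18))) = 366/(-576/19) = 366*(-19/576) = -1159/96 ≈ -12.073)
(W + d)**2 = (-1159/96 - 6)**2 = (-1735/96)**2 = 3010225/9216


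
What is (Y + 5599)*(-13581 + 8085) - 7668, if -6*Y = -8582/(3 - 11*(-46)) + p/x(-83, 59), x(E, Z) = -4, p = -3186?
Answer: -15303401714/509 ≈ -3.0066e+7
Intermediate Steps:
Y = -793673/6108 (Y = -(-8582/(3 - 11*(-46)) - 3186/(-4))/6 = -(-8582/(3 + 506) - 3186*(-¼))/6 = -(-8582/509 + 1593/2)/6 = -⅙*793673/1018 = -793673/6108 ≈ -129.94)
(Y + 5599)*(-13581 + 8085) - 7668 = (-793673/6108 + 5599)*(-13581 + 8085) - 7668 = (33405019/6108)*(-5496) - 7668 = -15299498702/509 - 7668 = -15303401714/509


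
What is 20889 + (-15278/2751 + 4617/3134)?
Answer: 180062132741/8621634 ≈ 20885.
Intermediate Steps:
20889 + (-15278/2751 + 4617/3134) = 20889 - 35179885/8621634 = 180062132741/8621634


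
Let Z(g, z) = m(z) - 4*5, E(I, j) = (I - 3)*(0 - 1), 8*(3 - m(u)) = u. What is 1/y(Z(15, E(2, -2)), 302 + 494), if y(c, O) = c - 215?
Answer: -8/1857 ≈ -0.0043080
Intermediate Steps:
m(u) = 3 - u/8
E(I, j) = 3 - I (E(I, j) = (-3 + I)*(-1) = 3 - I)
Z(g, z) = -17 - z/8 (Z(g, z) = (3 - z/8) - 4*5 = (3 - z/8) - 20 = -17 - z/8)
y(c, O) = -215 + c
1/y(Z(15, E(2, -2)), 302 + 494) = 1/(-215 + (-17 - (3 - 1*2)/8)) = 1/(-215 + (-17 - (3 - 2)/8)) = 1/(-215 + (-17 - 1/8*1)) = 1/(-215 + (-17 - 1/8)) = 1/(-215 - 137/8) = 1/(-1857/8) = -8/1857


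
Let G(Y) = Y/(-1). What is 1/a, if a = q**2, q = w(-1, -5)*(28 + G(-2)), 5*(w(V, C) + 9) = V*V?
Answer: 1/69696 ≈ 1.4348e-5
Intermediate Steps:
w(V, C) = -9 + V**2/5 (w(V, C) = -9 + (V*V)/5 = -9 + V**2/5)
G(Y) = -Y (G(Y) = Y*(-1) = -Y)
q = -264 (q = (-9 + (1/5)*(-1)**2)*(28 - 1*(-2)) = (-9 + (1/5)*1)*(28 + 2) = (-9 + 1/5)*30 = -44/5*30 = -264)
a = 69696 (a = (-264)**2 = 69696)
1/a = 1/69696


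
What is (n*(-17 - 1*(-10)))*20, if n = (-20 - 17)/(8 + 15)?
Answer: 5180/23 ≈ 225.22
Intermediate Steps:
n = -37/23 ≈ -1.6087
(n*(-17 - 1*(-10)))*20 = -37*(-17 - 1*(-10))/23*20 = -37*(-17 + 10)/23*20 = -37/23*(-7)*20 = (259/23)*20 = 5180/23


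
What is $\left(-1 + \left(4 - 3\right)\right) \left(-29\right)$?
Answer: $0$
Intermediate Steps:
$\left(-1 + \left(4 - 3\right)\right) \left(-29\right) = \left(-1 + 1\right) \left(-29\right) = 0 \left(-29\right) = 0$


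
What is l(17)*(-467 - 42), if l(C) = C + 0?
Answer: -8653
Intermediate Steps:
l(C) = C
l(17)*(-467 - 42) = 17*(-467 - 42) = 17*(-509) = -8653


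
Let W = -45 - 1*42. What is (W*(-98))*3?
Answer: 25578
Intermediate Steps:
W = -87 (W = -45 - 42 = -87)
(W*(-98))*3 = -87*(-98)*3 = 8526*3 = 25578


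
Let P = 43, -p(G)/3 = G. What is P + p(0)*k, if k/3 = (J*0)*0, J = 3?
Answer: 43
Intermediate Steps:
p(G) = -3*G
k = 0 (k = 3*((3*0)*0) = 3*(0*0) = 3*0 = 0)
P + p(0)*k = 43 - 3*0*0 = 43 + 0*0 = 43 + 0 = 43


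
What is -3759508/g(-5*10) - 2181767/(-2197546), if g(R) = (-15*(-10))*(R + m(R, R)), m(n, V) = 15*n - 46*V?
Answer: -485674637023/30902990625 ≈ -15.716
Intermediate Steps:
m(n, V) = -46*V + 15*n
g(R) = -4500*R (g(R) = (-15*(-10))*(R + (-46*R + 15*R)) = 150*(R - 31*R) = 150*(-30*R) = -4500*R)
-3759508/g(-5*10) - 2181767/(-2197546) = -3759508/((-(-22500)*10)) - 2181767/(-2197546) = -3759508/((-4500*(-50))) - 2181767*(-1/2197546) = -3759508/225000 + 2181767/2197546 = -3759508*1/225000 + 2181767/2197546 = -939877/56250 + 2181767/2197546 = -485674637023/30902990625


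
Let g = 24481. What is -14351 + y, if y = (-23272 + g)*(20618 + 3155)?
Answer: 28727206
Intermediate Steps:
y = 28741557 (y = (-23272 + 24481)*(20618 + 3155) = 1209*23773 = 28741557)
-14351 + y = -14351 + 28741557 = 28727206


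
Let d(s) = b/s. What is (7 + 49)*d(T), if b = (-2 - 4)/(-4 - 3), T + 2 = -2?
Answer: -12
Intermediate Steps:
T = -4 (T = -2 - 2 = -4)
b = 6/7 (b = -6/(-7) = -6*(-1/7) = 6/7 ≈ 0.85714)
d(s) = 6/(7*s)
(7 + 49)*d(T) = (7 + 49)*((6/7)/(-4)) = 56*((6/7)*(-1/4)) = 56*(-3/14) = -12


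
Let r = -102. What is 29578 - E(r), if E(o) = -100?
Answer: 29678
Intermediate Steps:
29578 - E(r) = 29578 - 1*(-100) = 29578 + 100 = 29678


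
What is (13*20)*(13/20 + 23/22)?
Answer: 4849/11 ≈ 440.82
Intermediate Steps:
(13*20)*(13/20 + 23/22) = 260*(13*(1/20) + 23*(1/22)) = 260*(13/20 + 23/22) = 260*(373/220) = 4849/11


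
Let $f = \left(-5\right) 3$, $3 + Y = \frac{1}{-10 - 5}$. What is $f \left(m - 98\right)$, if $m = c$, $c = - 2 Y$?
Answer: $1378$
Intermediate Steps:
$Y = - \frac{46}{15}$ ($Y = -3 + \frac{1}{-10 - 5} = -3 + \frac{1}{-15} = -3 - \frac{1}{15} = - \frac{46}{15} \approx -3.0667$)
$c = \frac{92}{15}$ ($c = \left(-2\right) \left(- \frac{46}{15}\right) = \frac{92}{15} \approx 6.1333$)
$m = \frac{92}{15} \approx 6.1333$
$f = -15$
$f \left(m - 98\right) = - 15 \left(\frac{92}{15} - 98\right) = \left(-15\right) \left(- \frac{1378}{15}\right) = 1378$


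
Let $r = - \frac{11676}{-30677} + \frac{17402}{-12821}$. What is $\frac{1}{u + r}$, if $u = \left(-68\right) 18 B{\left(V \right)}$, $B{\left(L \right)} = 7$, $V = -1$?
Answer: $- \frac{393309817}{3370262655214} \approx -0.0001167$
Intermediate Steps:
$u = -8568$ ($u = \left(-68\right) 18 \cdot 7 = \left(-1224\right) 7 = -8568$)
$r = - \frac{384143158}{393309817}$ ($r = \left(-11676\right) \left(- \frac{1}{30677}\right) + 17402 \left(- \frac{1}{12821}\right) = \frac{11676}{30677} - \frac{17402}{12821} = - \frac{384143158}{393309817} \approx -0.97669$)
$\frac{1}{u + r} = \frac{1}{-8568 - \frac{384143158}{393309817}} = \frac{1}{- \frac{3370262655214}{393309817}} = - \frac{393309817}{3370262655214}$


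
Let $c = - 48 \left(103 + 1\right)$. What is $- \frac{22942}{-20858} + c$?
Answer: $- \frac{52050097}{10429} \approx -4990.9$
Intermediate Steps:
$c = -4992$ ($c = \left(-48\right) 104 = -4992$)
$- \frac{22942}{-20858} + c = - \frac{22942}{-20858} - 4992 = \left(-22942\right) \left(- \frac{1}{20858}\right) - 4992 = \frac{11471}{10429} - 4992 = - \frac{52050097}{10429}$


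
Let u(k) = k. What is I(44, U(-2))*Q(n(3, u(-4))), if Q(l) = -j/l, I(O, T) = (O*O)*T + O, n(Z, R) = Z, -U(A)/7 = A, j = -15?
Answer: 135740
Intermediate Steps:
U(A) = -7*A
I(O, T) = O + T*O² (I(O, T) = O²*T + O = T*O² + O = O + T*O²)
Q(l) = 15/l (Q(l) = -(-15)/l = 15/l)
I(44, U(-2))*Q(n(3, u(-4))) = (44*(1 + 44*(-7*(-2))))*(15/3) = (44*(1 + 44*14))*(15*(⅓)) = (44*(1 + 616))*5 = (44*617)*5 = 27148*5 = 135740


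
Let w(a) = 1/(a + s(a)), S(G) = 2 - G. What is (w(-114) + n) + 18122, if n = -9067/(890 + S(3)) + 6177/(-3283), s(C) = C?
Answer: 1721574664259/95062548 ≈ 18110.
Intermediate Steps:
w(a) = 1/(2*a) (w(a) = 1/(a + a) = 1/(2*a))
n = -5036902/416941 (n = -9067/(890 + (2 - 1*3)) + 6177/(-3283) = -9067/(890 + (2 - 3)) + 6177*(-1/3283) = -9067/(890 - 1) - 6177/3283 = -9067/889 - 6177/3283 = -5036902/416941 ≈ -12.081)
(w(-114) + n) + 18122 = ((½)/(-114) - 5036902/416941) + 18122 = ((½)*(-1/114) - 5036902/416941) + 18122 = (-1/228 - 5036902/416941) + 18122 = -1148830597/95062548 + 18122 = 1721574664259/95062548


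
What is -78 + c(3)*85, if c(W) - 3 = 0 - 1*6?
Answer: -333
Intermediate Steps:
c(W) = -3 (c(W) = 3 + (0 - 1*6) = 3 + (0 - 6) = 3 - 6 = -3)
-78 + c(3)*85 = -78 - 3*85 = -78 - 255 = -333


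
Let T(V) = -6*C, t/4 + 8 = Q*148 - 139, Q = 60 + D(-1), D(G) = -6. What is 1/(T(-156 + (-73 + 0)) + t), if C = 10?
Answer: 1/31320 ≈ 3.1928e-5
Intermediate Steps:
Q = 54 (Q = 60 - 6 = 54)
t = 31380 (t = -32 + 4*(54*148 - 139) = -32 + 4*(7992 - 139) = -32 + 4*7853 = -32 + 31412 = 31380)
T(V) = -60 (T(V) = -6*10 = -60)
1/(T(-156 + (-73 + 0)) + t) = 1/(-60 + 31380) = 1/31320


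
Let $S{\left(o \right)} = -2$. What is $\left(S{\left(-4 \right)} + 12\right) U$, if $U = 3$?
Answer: $30$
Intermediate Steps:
$\left(S{\left(-4 \right)} + 12\right) U = \left(-2 + 12\right) 3 = 10 \cdot 3 = 30$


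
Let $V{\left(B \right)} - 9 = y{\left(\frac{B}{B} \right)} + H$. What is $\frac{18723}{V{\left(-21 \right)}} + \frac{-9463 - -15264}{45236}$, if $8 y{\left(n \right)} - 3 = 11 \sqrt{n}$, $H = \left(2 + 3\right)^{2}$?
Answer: $\frac{3388644055}{6468748} \approx 523.85$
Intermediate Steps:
$H = 25$ ($H = 5^{2} = 25$)
$y{\left(n \right)} = \frac{3}{8} + \frac{11 \sqrt{n}}{8}$
$V{\left(B \right)} = \frac{143}{4}$ ($V{\left(B \right)} = 9 + \left(\left(\frac{3}{8} + \frac{11 \sqrt{\frac{B}{B}}}{8}\right) + 25\right) = 9 + \left(\left(\frac{3}{8} + \frac{11 \sqrt{1}}{8}\right) + 25\right) = 9 + \left(\left(\frac{3}{8} + \frac{11}{8} \cdot 1\right) + 25\right) = 9 + \left(\left(\frac{3}{8} + \frac{11}{8}\right) + 25\right) = 9 + \left(\frac{7}{4} + 25\right) = 9 + \frac{107}{4} = \frac{143}{4}$)
$\frac{18723}{V{\left(-21 \right)}} + \frac{-9463 - -15264}{45236} = \frac{18723}{\frac{143}{4}} + \frac{-9463 - -15264}{45236} = 18723 \cdot \frac{4}{143} + \left(-9463 + 15264\right) \frac{1}{45236} = \frac{74892}{143} + 5801 \cdot \frac{1}{45236} = \frac{74892}{143} + \frac{5801}{45236} = \frac{3388644055}{6468748}$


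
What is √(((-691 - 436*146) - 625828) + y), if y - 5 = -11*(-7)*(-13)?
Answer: I*√691171 ≈ 831.37*I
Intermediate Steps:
y = -996 (y = 5 - 11*(-7)*(-13) = 5 + 77*(-13) = 5 - 1001 = -996)
√(((-691 - 436*146) - 625828) + y) = √(((-691 - 436*146) - 625828) - 996) = √(((-691 - 63656) - 625828) - 996) = √((-64347 - 625828) - 996) = √(-690175 - 996) = √(-691171) = I*√691171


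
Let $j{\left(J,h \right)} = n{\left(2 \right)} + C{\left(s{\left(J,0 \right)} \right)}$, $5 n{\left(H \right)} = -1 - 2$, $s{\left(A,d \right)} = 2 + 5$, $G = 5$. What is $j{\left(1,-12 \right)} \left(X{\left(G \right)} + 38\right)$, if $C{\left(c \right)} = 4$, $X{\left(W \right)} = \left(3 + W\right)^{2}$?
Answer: $\frac{1734}{5} \approx 346.8$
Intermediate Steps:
$s{\left(A,d \right)} = 7$
$n{\left(H \right)} = - \frac{3}{5}$ ($n{\left(H \right)} = \frac{-1 - 2}{5} = \frac{1}{5} \left(-3\right) = - \frac{3}{5}$)
$j{\left(J,h \right)} = \frac{17}{5}$ ($j{\left(J,h \right)} = - \frac{3}{5} + 4 = \frac{17}{5}$)
$j{\left(1,-12 \right)} \left(X{\left(G \right)} + 38\right) = \frac{17 \left(\left(3 + 5\right)^{2} + 38\right)}{5} = \frac{17 \left(8^{2} + 38\right)}{5} = \frac{17 \left(64 + 38\right)}{5} = \frac{17}{5} \cdot 102 = \frac{1734}{5}$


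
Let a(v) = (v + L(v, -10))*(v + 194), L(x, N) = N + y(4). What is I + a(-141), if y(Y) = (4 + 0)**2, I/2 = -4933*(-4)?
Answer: 32309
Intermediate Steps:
I = 39464 (I = 2*(-4933*(-4)) = 2*19732 = 39464)
y(Y) = 16 (y(Y) = 4**2 = 16)
L(x, N) = 16 + N (L(x, N) = N + 16 = 16 + N)
a(v) = (6 + v)*(194 + v) (a(v) = (v + (16 - 10))*(v + 194) = (v + 6)*(194 + v) = (6 + v)*(194 + v))
I + a(-141) = 39464 + (1164 + (-141)**2 + 200*(-141)) = 39464 + (1164 + 19881 - 28200) = 39464 - 7155 = 32309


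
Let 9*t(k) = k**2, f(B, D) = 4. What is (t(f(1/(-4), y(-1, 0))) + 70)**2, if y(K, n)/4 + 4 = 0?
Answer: 417316/81 ≈ 5152.0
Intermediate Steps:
y(K, n) = -16 (y(K, n) = -16 + 4*0 = -16 + 0 = -16)
t(k) = k**2/9
(t(f(1/(-4), y(-1, 0))) + 70)**2 = ((1/9)*4**2 + 70)**2 = ((1/9)*16 + 70)**2 = (16/9 + 70)**2 = (646/9)**2 = 417316/81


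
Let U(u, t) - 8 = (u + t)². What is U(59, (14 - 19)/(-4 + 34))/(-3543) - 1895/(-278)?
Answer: 103491047/17729172 ≈ 5.8373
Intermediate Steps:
U(u, t) = 8 + (t + u)² (U(u, t) = 8 + (u + t)² = 8 + (t + u)²)
U(59, (14 - 19)/(-4 + 34))/(-3543) - 1895/(-278) = (8 + ((14 - 19)/(-4 + 34) + 59)²)/(-3543) - 1895/(-278) = (8 + (-5/30 + 59)²)*(-1/3543) - 1895*(-1/278) = (8 + (-5*1/30 + 59)²)*(-1/3543) + 1895/278 = (8 + (-⅙ + 59)²)*(-1/3543) + 1895/278 = (8 + (353/6)²)*(-1/3543) + 1895/278 = (8 + 124609/36)*(-1/3543) + 1895/278 = (124897/36)*(-1/3543) + 1895/278 = -124897/127548 + 1895/278 = 103491047/17729172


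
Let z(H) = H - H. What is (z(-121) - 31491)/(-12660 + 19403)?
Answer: -31491/6743 ≈ -4.6702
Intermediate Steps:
z(H) = 0
(z(-121) - 31491)/(-12660 + 19403) = (0 - 31491)/(-12660 + 19403) = -31491/6743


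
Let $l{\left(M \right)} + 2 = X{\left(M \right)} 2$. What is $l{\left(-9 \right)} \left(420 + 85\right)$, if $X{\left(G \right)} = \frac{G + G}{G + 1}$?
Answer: $\frac{2525}{2} \approx 1262.5$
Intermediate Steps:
$X{\left(G \right)} = \frac{2 G}{1 + G}$
$l{\left(M \right)} = -2 + \frac{4 M}{1 + M}$ ($l{\left(M \right)} = -2 + \frac{2 M}{1 + M} 2 = -2 + \frac{4 M}{1 + M}$)
$l{\left(-9 \right)} \left(420 + 85\right) = \frac{2 \left(-1 - 9\right)}{1 - 9} \left(420 + 85\right) = 2 \frac{1}{-8} \left(-10\right) 505 = 2 \left(- \frac{1}{8}\right) \left(-10\right) 505 = \frac{5}{2} \cdot 505 = \frac{2525}{2}$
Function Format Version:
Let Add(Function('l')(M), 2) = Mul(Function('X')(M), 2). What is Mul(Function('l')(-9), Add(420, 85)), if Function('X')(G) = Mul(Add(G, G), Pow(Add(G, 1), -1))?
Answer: Rational(2525, 2) ≈ 1262.5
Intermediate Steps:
Function('X')(G) = Mul(2, G, Pow(Add(1, G), -1)) (Function('X')(G) = Mul(Mul(2, G), Pow(Add(1, G), -1)) = Mul(2, G, Pow(Add(1, G), -1)))
Function('l')(M) = Add(-2, Mul(4, M, Pow(Add(1, M), -1))) (Function('l')(M) = Add(-2, Mul(Mul(2, M, Pow(Add(1, M), -1)), 2)) = Add(-2, Mul(4, M, Pow(Add(1, M), -1))))
Mul(Function('l')(-9), Add(420, 85)) = Mul(Mul(2, Pow(Add(1, -9), -1), Add(-1, -9)), Add(420, 85)) = Mul(Mul(2, Pow(-8, -1), -10), 505) = Mul(Mul(2, Rational(-1, 8), -10), 505) = Mul(Rational(5, 2), 505) = Rational(2525, 2)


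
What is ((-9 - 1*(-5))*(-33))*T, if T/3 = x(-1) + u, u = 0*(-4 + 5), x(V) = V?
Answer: -396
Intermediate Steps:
u = 0 (u = 0*1 = 0)
T = -3 (T = 3*(-1 + 0) = 3*(-1) = -3)
((-9 - 1*(-5))*(-33))*T = ((-9 - 1*(-5))*(-33))*(-3) = ((-9 + 5)*(-33))*(-3) = -4*(-33)*(-3) = 132*(-3) = -396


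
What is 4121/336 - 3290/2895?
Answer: 721657/64848 ≈ 11.128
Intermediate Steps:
4121/336 - 3290/2895 = 4121*(1/336) - 3290*1/2895 = 4121/336 - 658/579 = 721657/64848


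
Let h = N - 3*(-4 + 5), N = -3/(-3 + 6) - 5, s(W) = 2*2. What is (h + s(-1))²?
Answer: 25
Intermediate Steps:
s(W) = 4
N = -6 (N = -3/3 - 5 = (⅓)*(-3) - 5 = -1 - 5 = -6)
h = -9 (h = -6 - 3*(-4 + 5) = -6 - 3 = -9)
(h + s(-1))² = (-9 + 4)² = (-5)² = 25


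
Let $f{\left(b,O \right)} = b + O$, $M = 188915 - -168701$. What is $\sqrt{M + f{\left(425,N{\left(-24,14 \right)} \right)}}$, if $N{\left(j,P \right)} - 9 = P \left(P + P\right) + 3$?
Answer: $\sqrt{358445} \approx 598.7$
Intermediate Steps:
$N{\left(j,P \right)} = 12 + 2 P^{2}$ ($N{\left(j,P \right)} = 9 + \left(P \left(P + P\right) + 3\right) = 9 + \left(P 2 P + 3\right) = 9 + \left(2 P^{2} + 3\right) = 9 + \left(3 + 2 P^{2}\right) = 12 + 2 P^{2}$)
$M = 357616$ ($M = 188915 + 168701 = 357616$)
$f{\left(b,O \right)} = O + b$
$\sqrt{M + f{\left(425,N{\left(-24,14 \right)} \right)}} = \sqrt{357616 + \left(\left(12 + 2 \cdot 14^{2}\right) + 425\right)} = \sqrt{357616 + \left(\left(12 + 2 \cdot 196\right) + 425\right)} = \sqrt{357616 + \left(\left(12 + 392\right) + 425\right)} = \sqrt{357616 + \left(404 + 425\right)} = \sqrt{357616 + 829} = \sqrt{358445}$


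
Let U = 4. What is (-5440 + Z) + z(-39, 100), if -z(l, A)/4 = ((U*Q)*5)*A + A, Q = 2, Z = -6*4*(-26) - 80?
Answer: -21296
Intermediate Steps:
Z = 544 (Z = -24*(-26) - 80 = 624 - 80 = 544)
z(l, A) = -164*A (z(l, A) = -4*(((4*2)*5)*A + A) = -4*((8*5)*A + A) = -4*(40*A + A) = -164*A)
(-5440 + Z) + z(-39, 100) = (-5440 + 544) - 164*100 = -4896 - 16400 = -21296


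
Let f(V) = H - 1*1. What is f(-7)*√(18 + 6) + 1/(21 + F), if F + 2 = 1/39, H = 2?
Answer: 39/742 + 2*√6 ≈ 4.9515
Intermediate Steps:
F = -77/39 (F = -2 + 1/39 = -77/39 ≈ -1.9744)
f(V) = 1 (f(V) = 2 - 1*1 = 2 - 1 = 1)
f(-7)*√(18 + 6) + 1/(21 + F) = 1*√(18 + 6) + 1/(21 - 77/39) = 1*√24 + 1/(742/39) = 1*(2*√6) + 39/742 = 2*√6 + 39/742 = 39/742 + 2*√6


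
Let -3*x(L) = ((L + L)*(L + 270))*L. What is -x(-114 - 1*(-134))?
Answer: 232000/3 ≈ 77333.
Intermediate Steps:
x(L) = -2*L²*(270 + L)/3 (x(L) = -(L + L)*(L + 270)*L/3 = -(2*L)*(270 + L)*L/3 = -2*L*(270 + L)*L/3 = -2*L²*(270 + L)/3)
-x(-114 - 1*(-134)) = -2*(-114 - 1*(-134))²*(-270 - (-114 - 1*(-134)))/3 = -2*(-114 + 134)²*(-270 - (-114 + 134))/3 = -2*20²*(-270 - 1*20)/3 = -2*400*(-270 - 20)/3 = -2*400*(-290)/3 = -1*(-232000/3) = 232000/3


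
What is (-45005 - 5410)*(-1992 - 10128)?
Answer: 611029800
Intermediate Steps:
(-45005 - 5410)*(-1992 - 10128) = -50415*(-12120) = 611029800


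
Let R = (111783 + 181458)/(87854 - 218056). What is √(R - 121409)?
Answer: I*√2058231635217518/130202 ≈ 348.44*I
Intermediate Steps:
R = -293241/130202 (R = 293241/(-130202) = 293241*(-1/130202) = -293241/130202 ≈ -2.2522)
√(R - 121409) = √(-293241/130202 - 121409) = √(-15807987859/130202) = I*√2058231635217518/130202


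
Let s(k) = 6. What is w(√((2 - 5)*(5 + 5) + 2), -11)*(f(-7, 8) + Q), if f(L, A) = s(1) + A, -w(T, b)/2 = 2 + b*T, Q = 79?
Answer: -372 + 4092*I*√7 ≈ -372.0 + 10826.0*I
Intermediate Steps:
w(T, b) = -4 - 2*T*b (w(T, b) = -2*(2 + b*T) = -2*(2 + T*b) = -4 - 2*T*b)
f(L, A) = 6 + A
w(√((2 - 5)*(5 + 5) + 2), -11)*(f(-7, 8) + Q) = (-4 - 2*√((2 - 5)*(5 + 5) + 2)*(-11))*((6 + 8) + 79) = (-4 - 2*√(-3*10 + 2)*(-11))*(14 + 79) = (-4 - 2*√(-30 + 2)*(-11))*93 = (-4 - 2*√(-28)*(-11))*93 = (-4 - 2*2*I*√7*(-11))*93 = (-4 + 44*I*√7)*93 = -372 + 4092*I*√7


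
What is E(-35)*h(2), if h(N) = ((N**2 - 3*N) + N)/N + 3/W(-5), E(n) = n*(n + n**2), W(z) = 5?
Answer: -24990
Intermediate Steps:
h(N) = 3/5 + (N**2 - 2*N)/N (h(N) = ((N**2 - 3*N) + N)/N + 3/5 = (N**2 - 2*N)/N + 3*(1/5) = (N**2 - 2*N)/N + 3/5 = 3/5 + (N**2 - 2*N)/N)
E(-35)*h(2) = ((-35)**2*(1 - 35))*(-7/5 + 2) = (1225*(-34))*(3/5) = -41650*3/5 = -24990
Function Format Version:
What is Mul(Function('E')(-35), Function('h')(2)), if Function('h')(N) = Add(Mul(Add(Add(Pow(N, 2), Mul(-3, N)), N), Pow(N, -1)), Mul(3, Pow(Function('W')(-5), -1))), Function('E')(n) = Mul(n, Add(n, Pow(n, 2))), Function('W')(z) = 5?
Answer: -24990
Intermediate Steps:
Function('h')(N) = Add(Rational(3, 5), Mul(Pow(N, -1), Add(Pow(N, 2), Mul(-2, N)))) (Function('h')(N) = Add(Mul(Add(Add(Pow(N, 2), Mul(-3, N)), N), Pow(N, -1)), Mul(3, Pow(5, -1))) = Add(Mul(Add(Pow(N, 2), Mul(-2, N)), Pow(N, -1)), Mul(3, Rational(1, 5))) = Add(Mul(Pow(N, -1), Add(Pow(N, 2), Mul(-2, N))), Rational(3, 5)) = Add(Rational(3, 5), Mul(Pow(N, -1), Add(Pow(N, 2), Mul(-2, N)))))
Mul(Function('E')(-35), Function('h')(2)) = Mul(Mul(Pow(-35, 2), Add(1, -35)), Add(Rational(-7, 5), 2)) = Mul(Mul(1225, -34), Rational(3, 5)) = Mul(-41650, Rational(3, 5)) = -24990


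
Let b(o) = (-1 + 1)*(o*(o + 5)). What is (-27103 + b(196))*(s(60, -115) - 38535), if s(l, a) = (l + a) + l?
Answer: 1044278590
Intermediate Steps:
s(l, a) = a + 2*l (s(l, a) = (a + l) + l = a + 2*l)
b(o) = 0 (b(o) = 0*(o*(5 + o)) = 0)
(-27103 + b(196))*(s(60, -115) - 38535) = (-27103 + 0)*((-115 + 2*60) - 38535) = -27103*((-115 + 120) - 38535) = -27103*(5 - 38535) = -27103*(-38530) = 1044278590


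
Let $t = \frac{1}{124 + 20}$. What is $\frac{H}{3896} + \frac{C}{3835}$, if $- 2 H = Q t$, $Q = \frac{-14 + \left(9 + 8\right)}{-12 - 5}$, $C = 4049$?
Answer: $\frac{25744647163}{24383973120} \approx 1.0558$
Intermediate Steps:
$t = \frac{1}{144} \approx 0.0069444$
$Q = - \frac{3}{17}$ ($Q = \frac{-14 + 17}{-17} = 3 \left(- \frac{1}{17}\right) = - \frac{3}{17} \approx -0.17647$)
$H = \frac{1}{1632}$ ($H = - \frac{\left(- \frac{3}{17}\right) \frac{1}{144}}{2} = \left(- \frac{1}{2}\right) \left(- \frac{1}{816}\right) = \frac{1}{1632} \approx 0.00061275$)
$\frac{H}{3896} + \frac{C}{3835} = \frac{1}{1632 \cdot 3896} + \frac{4049}{3835} = \frac{1}{1632} \cdot \frac{1}{3896} + 4049 \cdot \frac{1}{3835} = \frac{1}{6358272} + \frac{4049}{3835} = \frac{25744647163}{24383973120}$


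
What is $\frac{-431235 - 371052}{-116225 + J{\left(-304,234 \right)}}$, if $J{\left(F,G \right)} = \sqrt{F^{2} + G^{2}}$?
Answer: $\frac{31081935525}{4502701151} + \frac{534858 \sqrt{36793}}{4502701151} \approx 6.9257$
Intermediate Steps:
$\frac{-431235 - 371052}{-116225 + J{\left(-304,234 \right)}} = \frac{-431235 - 371052}{-116225 + \sqrt{\left(-304\right)^{2} + 234^{2}}} = - \frac{802287}{-116225 + \sqrt{92416 + 54756}} = - \frac{802287}{-116225 + \sqrt{147172}} = - \frac{802287}{-116225 + 2 \sqrt{36793}}$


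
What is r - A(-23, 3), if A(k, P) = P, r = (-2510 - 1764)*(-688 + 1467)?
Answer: -3329449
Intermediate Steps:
r = -3329446 (r = -4274*779 = -3329446)
r - A(-23, 3) = -3329446 - 1*3 = -3329446 - 3 = -3329449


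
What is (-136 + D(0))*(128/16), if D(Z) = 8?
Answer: -1024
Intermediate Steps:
(-136 + D(0))*(128/16) = (-136 + 8)*(128/16) = -16384/16 = -128*8 = -1024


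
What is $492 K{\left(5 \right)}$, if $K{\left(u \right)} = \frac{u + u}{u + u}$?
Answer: $492$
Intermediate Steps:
$K{\left(u \right)} = 1$ ($K{\left(u \right)} = \frac{2 u}{2 u} = 2 u \frac{1}{2 u} = 1$)
$492 K{\left(5 \right)} = 492 \cdot 1 = 492$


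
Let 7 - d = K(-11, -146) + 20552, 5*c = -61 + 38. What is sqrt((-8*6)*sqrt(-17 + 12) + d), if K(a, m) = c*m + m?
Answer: sqrt(-526765 - 1200*I*sqrt(5))/5 ≈ 0.36971 - 145.16*I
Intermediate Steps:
c = -23/5 (c = (-61 + 38)/5 = (1/5)*(-23) = -23/5 ≈ -4.6000)
K(a, m) = -18*m/5 (K(a, m) = -23*m/5 + m = -18*m/5)
d = -105353/5 (d = 7 - (-18/5*(-146) + 20552) = 7 - (2628/5 + 20552) = 7 - 1*105388/5 = 7 - 105388/5 = -105353/5 ≈ -21071.)
sqrt((-8*6)*sqrt(-17 + 12) + d) = sqrt((-8*6)*sqrt(-17 + 12) - 105353/5) = sqrt(-48*I*sqrt(5) - 105353/5) = sqrt(-105353/5 - 48*I*sqrt(5))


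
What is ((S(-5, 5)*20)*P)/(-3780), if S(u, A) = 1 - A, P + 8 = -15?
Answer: -92/189 ≈ -0.48677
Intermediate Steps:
P = -23 (P = -8 - 15 = -23)
((S(-5, 5)*20)*P)/(-3780) = (((1 - 1*5)*20)*(-23))/(-3780) = (((1 - 5)*20)*(-23))*(-1/3780) = (-4*20*(-23))*(-1/3780) = -80*(-23)*(-1/3780) = 1840*(-1/3780) = -92/189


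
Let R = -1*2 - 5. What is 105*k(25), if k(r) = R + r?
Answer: 1890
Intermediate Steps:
R = -7 (R = -2 - 5 = -7)
k(r) = -7 + r
105*k(25) = 105*(-7 + 25) = 105*18 = 1890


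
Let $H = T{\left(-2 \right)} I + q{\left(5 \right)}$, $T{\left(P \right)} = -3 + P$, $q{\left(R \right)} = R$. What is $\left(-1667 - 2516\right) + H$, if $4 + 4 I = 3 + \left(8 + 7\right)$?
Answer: $- \frac{8391}{2} \approx -4195.5$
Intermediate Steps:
$I = \frac{7}{2}$ ($I = -1 + \frac{3 + \left(8 + 7\right)}{4} = -1 + \frac{3 + 15}{4} = -1 + \frac{1}{4} \cdot 18 = -1 + \frac{9}{2} = \frac{7}{2} \approx 3.5$)
$H = - \frac{25}{2}$ ($H = \left(-3 - 2\right) \frac{7}{2} + 5 = \left(-5\right) \frac{7}{2} + 5 = - \frac{35}{2} + 5 = - \frac{25}{2} \approx -12.5$)
$\left(-1667 - 2516\right) + H = \left(-1667 - 2516\right) - \frac{25}{2} = -4183 - \frac{25}{2} = - \frac{8391}{2}$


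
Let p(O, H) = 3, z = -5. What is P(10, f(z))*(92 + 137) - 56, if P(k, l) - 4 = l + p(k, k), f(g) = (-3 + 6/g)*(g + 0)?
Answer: 6356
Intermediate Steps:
f(g) = g*(-3 + 6/g) (f(g) = (-3 + 6/g)*g = g*(-3 + 6/g))
P(k, l) = 7 + l (P(k, l) = 4 + (l + 3) = 4 + (3 + l) = 7 + l)
P(10, f(z))*(92 + 137) - 56 = (7 + (6 - 3*(-5)))*(92 + 137) - 56 = (7 + (6 + 15))*229 - 56 = (7 + 21)*229 - 56 = 28*229 - 56 = 6412 - 56 = 6356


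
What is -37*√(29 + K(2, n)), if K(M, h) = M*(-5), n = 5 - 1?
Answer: -37*√19 ≈ -161.28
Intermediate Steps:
n = 4
K(M, h) = -5*M
-37*√(29 + K(2, n)) = -37*√(29 - 5*2) = -37*√(29 - 10) = -37*√19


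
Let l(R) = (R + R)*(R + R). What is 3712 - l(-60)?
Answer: -10688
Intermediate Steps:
l(R) = 4*R² (l(R) = (2*R)*(2*R) = 4*R²)
3712 - l(-60) = 3712 - 4*(-60)² = 3712 - 4*3600 = 3712 - 1*14400 = 3712 - 14400 = -10688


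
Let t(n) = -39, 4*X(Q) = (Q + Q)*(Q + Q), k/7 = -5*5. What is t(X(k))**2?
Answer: 1521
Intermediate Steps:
k = -175 (k = 7*(-5*5) = 7*(-25) = -175)
X(Q) = Q**2 (X(Q) = ((Q + Q)*(Q + Q))/4 = ((2*Q)*(2*Q))/4 = (4*Q**2)/4 = Q**2)
t(X(k))**2 = (-39)**2 = 1521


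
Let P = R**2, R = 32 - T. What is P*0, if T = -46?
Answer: 0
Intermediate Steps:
R = 78 (R = 32 - 1*(-46) = 32 + 46 = 78)
P = 6084 (P = 78**2 = 6084)
P*0 = 6084*0 = 0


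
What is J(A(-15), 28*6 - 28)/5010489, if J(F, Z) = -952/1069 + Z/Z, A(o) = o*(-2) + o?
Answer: 13/595134749 ≈ 2.1844e-8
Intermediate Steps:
A(o) = -o (A(o) = -2*o + o = -o)
J(F, Z) = 117/1069 (J(F, Z) = -952*1/1069 + 1 = -952/1069 + 1 = 117/1069)
J(A(-15), 28*6 - 28)/5010489 = (117/1069)/5010489 = (117/1069)*(1/5010489) = 13/595134749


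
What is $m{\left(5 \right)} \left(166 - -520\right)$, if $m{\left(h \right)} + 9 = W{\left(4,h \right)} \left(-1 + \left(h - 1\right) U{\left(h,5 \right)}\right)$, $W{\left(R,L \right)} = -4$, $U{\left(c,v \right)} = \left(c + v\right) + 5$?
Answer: $-168070$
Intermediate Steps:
$U{\left(c,v \right)} = 5 + c + v$
$m{\left(h \right)} = -5 - 4 \left(-1 + h\right) \left(10 + h\right)$ ($m{\left(h \right)} = -9 - 4 \left(-1 + \left(h - 1\right) \left(5 + h + 5\right)\right) = -9 - 4 \left(-1 + \left(-1 + h\right) \left(10 + h\right)\right) = -9 - \left(-4 + 4 \left(-1 + h\right) \left(10 + h\right)\right) = -5 - 4 \left(-1 + h\right) \left(10 + h\right)$)
$m{\left(5 \right)} \left(166 - -520\right) = \left(35 - 180 - 4 \cdot 5^{2}\right) \left(166 - -520\right) = \left(35 - 180 - 100\right) \left(166 + 520\right) = \left(35 - 180 - 100\right) 686 = \left(-245\right) 686 = -168070$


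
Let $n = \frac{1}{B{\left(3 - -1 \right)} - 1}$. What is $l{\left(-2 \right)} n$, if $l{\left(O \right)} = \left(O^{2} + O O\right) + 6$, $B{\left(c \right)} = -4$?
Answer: $- \frac{14}{5} \approx -2.8$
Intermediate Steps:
$l{\left(O \right)} = 6 + 2 O^{2}$ ($l{\left(O \right)} = \left(O^{2} + O^{2}\right) + 6 = 2 O^{2} + 6 = 6 + 2 O^{2}$)
$n = - \frac{1}{5}$ ($n = \frac{1}{-4 - 1} = \frac{1}{-5} = - \frac{1}{5} \approx -0.2$)
$l{\left(-2 \right)} n = \left(6 + 2 \left(-2\right)^{2}\right) \left(- \frac{1}{5}\right) = \left(6 + 2 \cdot 4\right) \left(- \frac{1}{5}\right) = \left(6 + 8\right) \left(- \frac{1}{5}\right) = 14 \left(- \frac{1}{5}\right) = - \frac{14}{5}$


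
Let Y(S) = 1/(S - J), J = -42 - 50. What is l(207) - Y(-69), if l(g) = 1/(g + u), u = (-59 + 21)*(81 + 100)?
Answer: -6694/153433 ≈ -0.043628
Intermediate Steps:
J = -92
u = -6878 (u = -38*181 = -6878)
l(g) = 1/(-6878 + g) (l(g) = 1/(g - 6878) = 1/(-6878 + g))
Y(S) = 1/(92 + S) (Y(S) = 1/(S - 1*(-92)) = 1/(S + 92) = 1/(92 + S))
l(207) - Y(-69) = 1/(-6878 + 207) - 1/(92 - 69) = 1/(-6671) - 1/23 = -1/6671 - 1*1/23 = -1/6671 - 1/23 = -6694/153433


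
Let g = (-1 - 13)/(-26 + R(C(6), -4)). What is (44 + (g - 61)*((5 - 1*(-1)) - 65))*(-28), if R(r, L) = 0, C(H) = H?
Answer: -1314488/13 ≈ -1.0111e+5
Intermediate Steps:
g = 7/13 (g = (-1 - 13)/(-26 + 0) = -14/(-26) = -14*(-1/26) = 7/13 ≈ 0.53846)
(44 + (g - 61)*((5 - 1*(-1)) - 65))*(-28) = (44 + (7/13 - 61)*((5 - 1*(-1)) - 65))*(-28) = (44 - 786*((5 + 1) - 65)/13)*(-28) = (44 - 786*(6 - 65)/13)*(-28) = (44 - 786/13*(-59))*(-28) = (44 + 46374/13)*(-28) = (46946/13)*(-28) = -1314488/13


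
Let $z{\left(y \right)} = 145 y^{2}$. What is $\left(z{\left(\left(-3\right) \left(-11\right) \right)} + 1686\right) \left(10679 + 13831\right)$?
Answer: $3911575410$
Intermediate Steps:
$\left(z{\left(\left(-3\right) \left(-11\right) \right)} + 1686\right) \left(10679 + 13831\right) = \left(145 \left(\left(-3\right) \left(-11\right)\right)^{2} + 1686\right) \left(10679 + 13831\right) = \left(145 \cdot 33^{2} + 1686\right) 24510 = \left(145 \cdot 1089 + 1686\right) 24510 = \left(157905 + 1686\right) 24510 = 159591 \cdot 24510 = 3911575410$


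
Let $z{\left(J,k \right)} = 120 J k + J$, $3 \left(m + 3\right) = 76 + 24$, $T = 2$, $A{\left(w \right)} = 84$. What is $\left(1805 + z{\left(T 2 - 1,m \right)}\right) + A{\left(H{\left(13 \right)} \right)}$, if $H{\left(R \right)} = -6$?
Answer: $12812$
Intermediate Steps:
$m = \frac{91}{3}$ ($m = -3 + \frac{76 + 24}{3} = -3 + \frac{1}{3} \cdot 100 = -3 + \frac{100}{3} = \frac{91}{3} \approx 30.333$)
$z{\left(J,k \right)} = J + 120 J k$ ($z{\left(J,k \right)} = 120 J k + J = J + 120 J k$)
$\left(1805 + z{\left(T 2 - 1,m \right)}\right) + A{\left(H{\left(13 \right)} \right)} = \left(1805 + \left(2 \cdot 2 - 1\right) \left(1 + 120 \cdot \frac{91}{3}\right)\right) + 84 = \left(1805 + \left(4 - 1\right) \left(1 + 3640\right)\right) + 84 = \left(1805 + 3 \cdot 3641\right) + 84 = \left(1805 + 10923\right) + 84 = 12728 + 84 = 12812$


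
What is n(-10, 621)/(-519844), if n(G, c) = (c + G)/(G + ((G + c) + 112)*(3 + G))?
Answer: 47/202779148 ≈ 2.3178e-7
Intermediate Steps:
n(G, c) = (G + c)/(G + (3 + G)*(112 + G + c)) (n(G, c) = (G + c)/(G + (112 + G + c)*(3 + G)) = (G + c)/(G + (3 + G)*(112 + G + c)))
n(-10, 621)/(-519844) = ((-10 + 621)/(336 + (-10)**2 + 3*621 + 116*(-10) - 10*621))/(-519844) = (611/(336 + 100 + 1863 - 1160 - 6210))*(-1/519844) = (611/(-5071))*(-1/519844) = -1/5071*611*(-1/519844) = -611/5071*(-1/519844) = 47/202779148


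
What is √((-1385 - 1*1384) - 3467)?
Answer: 2*I*√1559 ≈ 78.968*I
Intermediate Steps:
√((-1385 - 1*1384) - 3467) = √((-1385 - 1384) - 3467) = √(-2769 - 3467) = √(-6236) = 2*I*√1559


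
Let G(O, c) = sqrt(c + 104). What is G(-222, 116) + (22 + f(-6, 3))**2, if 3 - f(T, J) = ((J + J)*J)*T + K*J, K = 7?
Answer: 12544 + 2*sqrt(55) ≈ 12559.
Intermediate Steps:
G(O, c) = sqrt(104 + c)
f(T, J) = 3 - 7*J - 2*T*J**2 (f(T, J) = 3 - (((J + J)*J)*T + 7*J) = 3 - (((2*J)*J)*T + 7*J) = 3 - ((2*J**2)*T + 7*J) = 3 - (2*T*J**2 + 7*J) = 3 - (7*J + 2*T*J**2) = 3 + (-7*J - 2*T*J**2) = 3 - 7*J - 2*T*J**2)
G(-222, 116) + (22 + f(-6, 3))**2 = sqrt(104 + 116) + (22 + (3 - 7*3 - 2*(-6)*3**2))**2 = sqrt(220) + (22 + (3 - 21 - 2*(-6)*9))**2 = 2*sqrt(55) + (22 + (3 - 21 + 108))**2 = 2*sqrt(55) + (22 + 90)**2 = 2*sqrt(55) + 112**2 = 2*sqrt(55) + 12544 = 12544 + 2*sqrt(55)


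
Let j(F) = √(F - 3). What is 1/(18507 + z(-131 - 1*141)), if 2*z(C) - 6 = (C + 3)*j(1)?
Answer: 37020/685312561 + 269*I*√2/685312561 ≈ 5.4019e-5 + 5.5511e-7*I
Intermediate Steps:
j(F) = √(-3 + F)
z(C) = 3 + I*√2*(3 + C)/2 (z(C) = 3 + ((C + 3)*√(-3 + 1))/2 = 3 + ((3 + C)*√(-2))/2 = 3 + ((3 + C)*(I*√2))/2 = 3 + (I*√2*(3 + C))/2 = 3 + I*√2*(3 + C)/2)
1/(18507 + z(-131 - 1*141)) = 1/(18507 + (3 + 3*I*√2/2 + I*(-131 - 1*141)*√2/2)) = 1/(18507 + (3 + 3*I*√2/2 + I*(-131 - 141)*√2/2)) = 1/(18507 + (3 + 3*I*√2/2 + (½)*I*(-272)*√2)) = 1/(18507 + (3 + 3*I*√2/2 - 136*I*√2)) = 1/(18507 + (3 - 269*I*√2/2)) = 1/(18510 - 269*I*√2/2)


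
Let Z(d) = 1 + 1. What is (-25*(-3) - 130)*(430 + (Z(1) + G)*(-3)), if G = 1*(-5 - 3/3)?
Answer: -24310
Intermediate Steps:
G = -6 (G = 1*(-5 - 3*⅓) = 1*(-5 - 1) = 1*(-6) = -6)
Z(d) = 2
(-25*(-3) - 130)*(430 + (Z(1) + G)*(-3)) = (-25*(-3) - 130)*(430 + (2 - 6)*(-3)) = (75 - 130)*(430 - 4*(-3)) = -55*(430 + 12) = -55*442 = -24310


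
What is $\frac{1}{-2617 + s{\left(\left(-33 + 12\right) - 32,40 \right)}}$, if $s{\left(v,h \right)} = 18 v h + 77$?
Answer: $- \frac{1}{40700} \approx -2.457 \cdot 10^{-5}$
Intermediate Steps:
$s{\left(v,h \right)} = 77 + 18 h v$ ($s{\left(v,h \right)} = 18 h v + 77 = 77 + 18 h v$)
$\frac{1}{-2617 + s{\left(\left(-33 + 12\right) - 32,40 \right)}} = \frac{1}{-2617 + \left(77 + 18 \cdot 40 \left(\left(-33 + 12\right) - 32\right)\right)} = \frac{1}{-2617 + \left(77 + 18 \cdot 40 \left(-21 - 32\right)\right)} = \frac{1}{-2617 + \left(77 + 18 \cdot 40 \left(-53\right)\right)} = \frac{1}{-2617 + \left(77 - 38160\right)} = \frac{1}{-2617 - 38083} = \frac{1}{-40700} = - \frac{1}{40700}$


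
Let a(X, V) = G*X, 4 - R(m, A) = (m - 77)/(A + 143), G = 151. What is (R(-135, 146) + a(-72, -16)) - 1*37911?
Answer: -14096919/289 ≈ -48778.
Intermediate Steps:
R(m, A) = 4 - (-77 + m)/(143 + A) (R(m, A) = 4 - (m - 77)/(A + 143) = 4 - (-77 + m)/(143 + A))
a(X, V) = 151*X
(R(-135, 146) + a(-72, -16)) - 1*37911 = ((649 - 1*(-135) + 4*146)/(143 + 146) + 151*(-72)) - 1*37911 = ((649 + 135 + 584)/289 - 10872) - 37911 = ((1/289)*1368 - 10872) - 37911 = (1368/289 - 10872) - 37911 = -3140640/289 - 37911 = -14096919/289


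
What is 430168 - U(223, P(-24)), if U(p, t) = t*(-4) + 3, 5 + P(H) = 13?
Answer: 430197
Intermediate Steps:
P(H) = 8 (P(H) = -5 + 13 = 8)
U(p, t) = 3 - 4*t (U(p, t) = -4*t + 3 = 3 - 4*t)
430168 - U(223, P(-24)) = 430168 - (3 - 4*8) = 430168 - (3 - 32) = 430168 - 1*(-29) = 430168 + 29 = 430197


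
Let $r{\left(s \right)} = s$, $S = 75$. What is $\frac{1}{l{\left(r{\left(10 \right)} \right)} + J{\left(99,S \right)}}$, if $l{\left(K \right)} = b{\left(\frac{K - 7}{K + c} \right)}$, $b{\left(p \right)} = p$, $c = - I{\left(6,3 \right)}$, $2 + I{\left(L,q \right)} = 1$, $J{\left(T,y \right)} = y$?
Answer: $\frac{11}{828} \approx 0.013285$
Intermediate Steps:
$I{\left(L,q \right)} = -1$ ($I{\left(L,q \right)} = -2 + 1 = -1$)
$c = 1$ ($c = \left(-1\right) \left(-1\right) = 1$)
$l{\left(K \right)} = \frac{-7 + K}{1 + K}$ ($l{\left(K \right)} = \frac{K - 7}{K + 1} = \frac{-7 + K}{1 + K}$)
$\frac{1}{l{\left(r{\left(10 \right)} \right)} + J{\left(99,S \right)}} = \frac{1}{\frac{-7 + 10}{1 + 10} + 75} = \frac{1}{\frac{1}{11} \cdot 3 + 75} = \frac{1}{\frac{3}{11} + 75} = \frac{1}{\frac{828}{11}} = \frac{11}{828}$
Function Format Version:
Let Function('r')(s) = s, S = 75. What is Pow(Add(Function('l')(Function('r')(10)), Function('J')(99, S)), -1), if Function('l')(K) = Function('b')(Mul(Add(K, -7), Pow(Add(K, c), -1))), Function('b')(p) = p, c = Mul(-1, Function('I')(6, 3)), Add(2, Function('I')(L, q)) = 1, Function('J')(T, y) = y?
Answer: Rational(11, 828) ≈ 0.013285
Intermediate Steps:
Function('I')(L, q) = -1 (Function('I')(L, q) = Add(-2, 1) = -1)
c = 1 (c = Mul(-1, -1) = 1)
Function('l')(K) = Mul(Pow(Add(1, K), -1), Add(-7, K)) (Function('l')(K) = Mul(Add(K, -7), Pow(Add(K, 1), -1)) = Mul(Add(-7, K), Pow(Add(1, K), -1)) = Mul(Pow(Add(1, K), -1), Add(-7, K)))
Pow(Add(Function('l')(Function('r')(10)), Function('J')(99, S)), -1) = Pow(Add(Mul(Pow(Add(1, 10), -1), Add(-7, 10)), 75), -1) = Pow(Add(Mul(Pow(11, -1), 3), 75), -1) = Pow(Add(Mul(Rational(1, 11), 3), 75), -1) = Pow(Add(Rational(3, 11), 75), -1) = Pow(Rational(828, 11), -1) = Rational(11, 828)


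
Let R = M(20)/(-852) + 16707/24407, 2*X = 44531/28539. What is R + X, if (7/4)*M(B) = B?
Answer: 143546624153/98910294966 ≈ 1.4513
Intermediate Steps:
X = 44531/57078 (X = (44531/28539)/2 = (44531*(1/28539))/2 = (½)*(44531/28539) = 44531/57078 ≈ 0.78018)
M(B) = 4*B/7
R = 24421997/36390837 (R = ((4/7)*20)/(-852) + 16707/24407 = (80/7)*(-1/852) + 16707*(1/24407) = -20/1491 + 16707/24407 = 24421997/36390837 ≈ 0.67110)
R + X = 24421997/36390837 + 44531/57078 = 143546624153/98910294966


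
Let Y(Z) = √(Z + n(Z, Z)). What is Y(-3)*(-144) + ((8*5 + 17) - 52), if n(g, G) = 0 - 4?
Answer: 5 - 144*I*√7 ≈ 5.0 - 380.99*I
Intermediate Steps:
n(g, G) = -4
Y(Z) = √(-4 + Z) (Y(Z) = √(Z - 4) = √(-4 + Z))
Y(-3)*(-144) + ((8*5 + 17) - 52) = √(-4 - 3)*(-144) + ((8*5 + 17) - 52) = √(-7)*(-144) + ((40 + 17) - 52) = (I*√7)*(-144) + (57 - 52) = -144*I*√7 + 5 = 5 - 144*I*√7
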